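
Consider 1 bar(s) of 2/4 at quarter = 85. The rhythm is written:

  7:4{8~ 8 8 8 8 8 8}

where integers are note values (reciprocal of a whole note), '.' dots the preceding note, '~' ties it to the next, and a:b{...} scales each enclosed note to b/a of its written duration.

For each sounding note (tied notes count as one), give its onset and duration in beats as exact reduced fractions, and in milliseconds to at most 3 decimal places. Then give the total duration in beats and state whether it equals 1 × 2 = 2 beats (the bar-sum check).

1) 0.0ms=0b +403.361ms=4/7b
2) 403.361ms=4/7b +201.681ms=2/7b
3) 605.042ms=6/7b +201.681ms=2/7b
4) 806.723ms=8/7b +201.681ms=2/7b
5) 1008.403ms=10/7b +201.681ms=2/7b
6) 1210.084ms=12/7b +201.681ms=2/7b
Σ=2b of 2 (85bpm 2/4) — PASS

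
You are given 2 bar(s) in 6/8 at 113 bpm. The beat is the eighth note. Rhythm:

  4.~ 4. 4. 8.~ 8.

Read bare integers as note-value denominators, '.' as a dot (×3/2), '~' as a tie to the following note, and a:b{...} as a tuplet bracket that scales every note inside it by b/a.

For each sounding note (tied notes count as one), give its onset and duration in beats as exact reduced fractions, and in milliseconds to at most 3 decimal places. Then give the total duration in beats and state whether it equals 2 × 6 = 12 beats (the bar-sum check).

1) 0.0ms=0b +3185.841ms=6b
2) 3185.841ms=6b +1592.92ms=3b
3) 4778.761ms=9b +1592.92ms=3b
Σ=12b of 12 (113bpm 6/8) — PASS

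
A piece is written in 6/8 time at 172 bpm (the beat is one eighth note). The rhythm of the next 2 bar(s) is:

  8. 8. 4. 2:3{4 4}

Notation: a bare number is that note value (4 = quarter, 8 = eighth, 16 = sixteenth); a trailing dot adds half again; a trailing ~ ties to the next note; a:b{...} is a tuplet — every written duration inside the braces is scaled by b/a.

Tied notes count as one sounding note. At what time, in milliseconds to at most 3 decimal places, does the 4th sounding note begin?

1. 0.0ms @ 0 + 523.256ms (3/2)
2. 523.256ms @ 3/2 + 523.256ms (3/2)
3. 1046.512ms @ 3 + 1046.512ms (3)
4. 2093.023ms @ 6 + 1046.512ms (3)
5. 3139.535ms @ 9 + 1046.512ms (3)

note 4 onset = 6b = 2093.023ms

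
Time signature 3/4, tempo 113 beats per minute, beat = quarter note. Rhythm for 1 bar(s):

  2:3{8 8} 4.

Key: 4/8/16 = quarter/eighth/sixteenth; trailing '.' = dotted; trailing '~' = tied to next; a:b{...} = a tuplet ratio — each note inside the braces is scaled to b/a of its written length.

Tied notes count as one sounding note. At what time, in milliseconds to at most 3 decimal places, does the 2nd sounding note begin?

1. 0.0ms @ 0 + 398.23ms (3/4)
2. 398.23ms @ 3/4 + 398.23ms (3/4)
3. 796.46ms @ 3/2 + 796.46ms (3/2)

note 2 onset = 3/4b = 398.23ms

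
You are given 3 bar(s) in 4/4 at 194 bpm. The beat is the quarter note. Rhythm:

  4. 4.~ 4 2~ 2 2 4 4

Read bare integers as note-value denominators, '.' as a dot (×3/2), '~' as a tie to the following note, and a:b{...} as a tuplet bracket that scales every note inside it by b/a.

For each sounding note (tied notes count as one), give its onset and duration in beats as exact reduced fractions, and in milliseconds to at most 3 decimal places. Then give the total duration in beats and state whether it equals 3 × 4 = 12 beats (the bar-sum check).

1) 0.0ms=0b +463.918ms=3/2b
2) 463.918ms=3/2b +773.196ms=5/2b
3) 1237.113ms=4b +1237.113ms=4b
4) 2474.227ms=8b +618.557ms=2b
5) 3092.784ms=10b +309.278ms=1b
6) 3402.062ms=11b +309.278ms=1b
Σ=12b of 12 (194bpm 4/4) — PASS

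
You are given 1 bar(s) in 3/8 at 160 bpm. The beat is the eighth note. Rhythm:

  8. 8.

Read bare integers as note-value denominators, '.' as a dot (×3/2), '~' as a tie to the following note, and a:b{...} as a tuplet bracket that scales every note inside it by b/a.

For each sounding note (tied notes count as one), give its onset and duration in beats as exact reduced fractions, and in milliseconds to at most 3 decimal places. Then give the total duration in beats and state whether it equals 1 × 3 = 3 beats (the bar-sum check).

1) 0.0ms=0b +562.5ms=3/2b
2) 562.5ms=3/2b +562.5ms=3/2b
Σ=3b of 3 (160bpm 3/8) — PASS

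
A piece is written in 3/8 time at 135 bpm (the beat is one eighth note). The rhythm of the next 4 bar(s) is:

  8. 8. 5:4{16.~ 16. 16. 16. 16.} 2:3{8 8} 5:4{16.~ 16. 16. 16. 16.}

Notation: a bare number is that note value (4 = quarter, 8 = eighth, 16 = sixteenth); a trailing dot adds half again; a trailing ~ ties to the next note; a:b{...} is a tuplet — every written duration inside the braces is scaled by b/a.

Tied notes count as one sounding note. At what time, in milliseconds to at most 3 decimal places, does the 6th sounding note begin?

note 6 onset = 27/5b = 2400.0ms

1. 0.0ms @ 0 + 666.667ms (3/2)
2. 666.667ms @ 3/2 + 666.667ms (3/2)
3. 1333.333ms @ 3 + 533.333ms (6/5)
4. 1866.667ms @ 21/5 + 266.667ms (3/5)
5. 2133.333ms @ 24/5 + 266.667ms (3/5)
6. 2400.0ms @ 27/5 + 266.667ms (3/5)
7. 2666.667ms @ 6 + 666.667ms (3/2)
8. 3333.333ms @ 15/2 + 666.667ms (3/2)
9. 4000.0ms @ 9 + 533.333ms (6/5)
10. 4533.333ms @ 51/5 + 266.667ms (3/5)
11. 4800.0ms @ 54/5 + 266.667ms (3/5)
12. 5066.667ms @ 57/5 + 266.667ms (3/5)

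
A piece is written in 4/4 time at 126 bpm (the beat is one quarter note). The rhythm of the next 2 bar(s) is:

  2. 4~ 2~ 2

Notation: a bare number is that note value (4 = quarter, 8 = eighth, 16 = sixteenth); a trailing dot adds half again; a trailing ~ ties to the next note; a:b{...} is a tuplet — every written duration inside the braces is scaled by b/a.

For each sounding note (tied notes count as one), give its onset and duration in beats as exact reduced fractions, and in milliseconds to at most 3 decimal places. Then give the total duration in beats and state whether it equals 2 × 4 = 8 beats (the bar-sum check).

1) 0.0ms=0b +1428.571ms=3b
2) 1428.571ms=3b +2380.952ms=5b
Σ=8b of 8 (126bpm 4/4) — PASS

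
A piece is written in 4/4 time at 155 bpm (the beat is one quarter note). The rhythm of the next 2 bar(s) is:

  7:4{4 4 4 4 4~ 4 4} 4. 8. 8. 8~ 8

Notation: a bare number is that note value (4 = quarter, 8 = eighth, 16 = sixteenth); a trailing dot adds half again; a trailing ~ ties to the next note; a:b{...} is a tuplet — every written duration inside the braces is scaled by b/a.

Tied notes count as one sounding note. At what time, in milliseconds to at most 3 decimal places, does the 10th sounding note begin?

note 10 onset = 7b = 2709.677ms

1. 0.0ms @ 0 + 221.198ms (4/7)
2. 221.198ms @ 4/7 + 221.198ms (4/7)
3. 442.396ms @ 8/7 + 221.198ms (4/7)
4. 663.594ms @ 12/7 + 221.198ms (4/7)
5. 884.793ms @ 16/7 + 442.396ms (8/7)
6. 1327.189ms @ 24/7 + 221.198ms (4/7)
7. 1548.387ms @ 4 + 580.645ms (3/2)
8. 2129.032ms @ 11/2 + 290.323ms (3/4)
9. 2419.355ms @ 25/4 + 290.323ms (3/4)
10. 2709.677ms @ 7 + 387.097ms (1)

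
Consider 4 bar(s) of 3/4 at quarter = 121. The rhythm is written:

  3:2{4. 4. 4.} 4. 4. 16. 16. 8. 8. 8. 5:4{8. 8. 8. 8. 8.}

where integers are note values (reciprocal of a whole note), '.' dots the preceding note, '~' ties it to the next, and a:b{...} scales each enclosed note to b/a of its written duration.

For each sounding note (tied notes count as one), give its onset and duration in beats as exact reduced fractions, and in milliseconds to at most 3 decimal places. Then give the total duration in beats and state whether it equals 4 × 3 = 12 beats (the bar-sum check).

1) 0.0ms=0b +495.868ms=1b
2) 495.868ms=1b +495.868ms=1b
3) 991.736ms=2b +495.868ms=1b
4) 1487.603ms=3b +743.802ms=3/2b
5) 2231.405ms=9/2b +743.802ms=3/2b
6) 2975.207ms=6b +185.95ms=3/8b
7) 3161.157ms=51/8b +185.95ms=3/8b
8) 3347.107ms=27/4b +371.901ms=3/4b
9) 3719.008ms=15/2b +371.901ms=3/4b
10) 4090.909ms=33/4b +371.901ms=3/4b
11) 4462.81ms=9b +297.521ms=3/5b
12) 4760.331ms=48/5b +297.521ms=3/5b
13) 5057.851ms=51/5b +297.521ms=3/5b
14) 5355.372ms=54/5b +297.521ms=3/5b
15) 5652.893ms=57/5b +297.521ms=3/5b
Σ=12b of 12 (121bpm 3/4) — PASS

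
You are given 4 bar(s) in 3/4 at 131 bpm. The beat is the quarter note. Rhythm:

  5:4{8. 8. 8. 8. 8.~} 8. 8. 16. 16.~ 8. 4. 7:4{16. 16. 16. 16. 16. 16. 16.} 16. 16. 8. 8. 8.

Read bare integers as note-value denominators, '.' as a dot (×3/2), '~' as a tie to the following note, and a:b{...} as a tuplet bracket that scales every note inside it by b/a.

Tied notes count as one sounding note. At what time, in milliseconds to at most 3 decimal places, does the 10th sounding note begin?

1. 0.0ms @ 0 + 274.809ms (3/5)
2. 274.809ms @ 3/5 + 274.809ms (3/5)
3. 549.618ms @ 6/5 + 274.809ms (3/5)
4. 824.427ms @ 9/5 + 274.809ms (3/5)
5. 1099.237ms @ 12/5 + 618.321ms (27/20)
6. 1717.557ms @ 15/4 + 343.511ms (3/4)
7. 2061.069ms @ 9/2 + 171.756ms (3/8)
8. 2232.824ms @ 39/8 + 515.267ms (9/8)
9. 2748.092ms @ 6 + 687.023ms (3/2)
10. 3435.115ms @ 15/2 + 98.146ms (3/14)
11. 3533.261ms @ 54/7 + 98.146ms (3/14)
12. 3631.407ms @ 111/14 + 98.146ms (3/14)
13. 3729.553ms @ 57/7 + 98.146ms (3/14)
14. 3827.699ms @ 117/14 + 98.146ms (3/14)
15. 3925.845ms @ 60/7 + 98.146ms (3/14)
16. 4023.991ms @ 123/14 + 98.146ms (3/14)
17. 4122.137ms @ 9 + 171.756ms (3/8)
18. 4293.893ms @ 75/8 + 171.756ms (3/8)
19. 4465.649ms @ 39/4 + 343.511ms (3/4)
20. 4809.16ms @ 21/2 + 343.511ms (3/4)
21. 5152.672ms @ 45/4 + 343.511ms (3/4)

note 10 onset = 15/2b = 3435.115ms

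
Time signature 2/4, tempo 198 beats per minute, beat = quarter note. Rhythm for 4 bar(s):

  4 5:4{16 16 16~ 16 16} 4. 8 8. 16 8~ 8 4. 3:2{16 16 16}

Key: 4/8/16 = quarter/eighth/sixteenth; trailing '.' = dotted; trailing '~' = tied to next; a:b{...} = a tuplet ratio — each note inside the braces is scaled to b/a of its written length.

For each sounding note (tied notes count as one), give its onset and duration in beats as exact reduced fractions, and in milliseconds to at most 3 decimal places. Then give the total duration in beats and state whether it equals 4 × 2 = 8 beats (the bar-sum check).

1) 0.0ms=0b +303.03ms=1b
2) 303.03ms=1b +60.606ms=1/5b
3) 363.636ms=6/5b +60.606ms=1/5b
4) 424.242ms=7/5b +121.212ms=2/5b
5) 545.455ms=9/5b +60.606ms=1/5b
6) 606.061ms=2b +454.545ms=3/2b
7) 1060.606ms=7/2b +151.515ms=1/2b
8) 1212.121ms=4b +227.273ms=3/4b
9) 1439.394ms=19/4b +75.758ms=1/4b
10) 1515.152ms=5b +303.03ms=1b
11) 1818.182ms=6b +454.545ms=3/2b
12) 2272.727ms=15/2b +50.505ms=1/6b
13) 2323.232ms=23/3b +50.505ms=1/6b
14) 2373.737ms=47/6b +50.505ms=1/6b
Σ=8b of 8 (198bpm 2/4) — PASS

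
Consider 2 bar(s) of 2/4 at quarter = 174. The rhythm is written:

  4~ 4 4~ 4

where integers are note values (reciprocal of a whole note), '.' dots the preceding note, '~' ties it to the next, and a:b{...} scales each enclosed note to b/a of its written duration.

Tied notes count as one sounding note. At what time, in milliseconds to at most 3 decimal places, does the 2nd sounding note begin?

note 2 onset = 2b = 689.655ms

1. 0.0ms @ 0 + 689.655ms (2)
2. 689.655ms @ 2 + 689.655ms (2)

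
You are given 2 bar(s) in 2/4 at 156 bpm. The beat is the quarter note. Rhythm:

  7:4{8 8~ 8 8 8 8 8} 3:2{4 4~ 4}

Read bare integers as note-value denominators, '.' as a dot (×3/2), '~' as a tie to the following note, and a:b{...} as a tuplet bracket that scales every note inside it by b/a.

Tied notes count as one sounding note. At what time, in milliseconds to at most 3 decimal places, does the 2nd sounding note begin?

note 2 onset = 2/7b = 109.89ms

1. 0.0ms @ 0 + 109.89ms (2/7)
2. 109.89ms @ 2/7 + 219.78ms (4/7)
3. 329.67ms @ 6/7 + 109.89ms (2/7)
4. 439.56ms @ 8/7 + 109.89ms (2/7)
5. 549.451ms @ 10/7 + 109.89ms (2/7)
6. 659.341ms @ 12/7 + 109.89ms (2/7)
7. 769.231ms @ 2 + 256.41ms (2/3)
8. 1025.641ms @ 8/3 + 512.821ms (4/3)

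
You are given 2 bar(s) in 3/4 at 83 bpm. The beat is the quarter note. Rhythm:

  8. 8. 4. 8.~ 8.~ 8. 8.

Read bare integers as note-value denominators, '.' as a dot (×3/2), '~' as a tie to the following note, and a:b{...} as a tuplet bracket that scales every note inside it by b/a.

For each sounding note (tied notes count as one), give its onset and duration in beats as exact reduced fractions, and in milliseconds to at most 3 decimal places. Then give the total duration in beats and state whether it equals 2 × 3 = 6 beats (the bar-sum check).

1) 0.0ms=0b +542.169ms=3/4b
2) 542.169ms=3/4b +542.169ms=3/4b
3) 1084.337ms=3/2b +1084.337ms=3/2b
4) 2168.675ms=3b +1626.506ms=9/4b
5) 3795.181ms=21/4b +542.169ms=3/4b
Σ=6b of 6 (83bpm 3/4) — PASS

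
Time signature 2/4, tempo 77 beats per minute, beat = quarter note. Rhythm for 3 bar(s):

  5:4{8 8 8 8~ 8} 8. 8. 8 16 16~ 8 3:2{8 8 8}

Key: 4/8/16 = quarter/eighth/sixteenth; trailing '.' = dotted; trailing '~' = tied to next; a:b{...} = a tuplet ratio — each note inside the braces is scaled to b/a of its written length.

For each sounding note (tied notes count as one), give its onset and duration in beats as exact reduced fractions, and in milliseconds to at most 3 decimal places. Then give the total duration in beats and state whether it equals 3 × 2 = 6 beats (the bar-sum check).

1) 0.0ms=0b +311.688ms=2/5b
2) 311.688ms=2/5b +311.688ms=2/5b
3) 623.377ms=4/5b +311.688ms=2/5b
4) 935.065ms=6/5b +623.377ms=4/5b
5) 1558.442ms=2b +584.416ms=3/4b
6) 2142.857ms=11/4b +584.416ms=3/4b
7) 2727.273ms=7/2b +389.61ms=1/2b
8) 3116.883ms=4b +194.805ms=1/4b
9) 3311.688ms=17/4b +584.416ms=3/4b
10) 3896.104ms=5b +259.74ms=1/3b
11) 4155.844ms=16/3b +259.74ms=1/3b
12) 4415.584ms=17/3b +259.74ms=1/3b
Σ=6b of 6 (77bpm 2/4) — PASS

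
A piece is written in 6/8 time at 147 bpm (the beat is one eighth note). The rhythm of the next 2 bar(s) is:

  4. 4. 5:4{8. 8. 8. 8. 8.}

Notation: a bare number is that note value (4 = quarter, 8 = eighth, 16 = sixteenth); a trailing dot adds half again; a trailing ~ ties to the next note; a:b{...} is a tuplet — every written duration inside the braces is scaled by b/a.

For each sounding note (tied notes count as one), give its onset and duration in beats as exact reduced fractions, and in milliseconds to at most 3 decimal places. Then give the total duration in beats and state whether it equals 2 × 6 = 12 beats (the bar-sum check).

1) 0.0ms=0b +1224.49ms=3b
2) 1224.49ms=3b +1224.49ms=3b
3) 2448.98ms=6b +489.796ms=6/5b
4) 2938.776ms=36/5b +489.796ms=6/5b
5) 3428.571ms=42/5b +489.796ms=6/5b
6) 3918.367ms=48/5b +489.796ms=6/5b
7) 4408.163ms=54/5b +489.796ms=6/5b
Σ=12b of 12 (147bpm 6/8) — PASS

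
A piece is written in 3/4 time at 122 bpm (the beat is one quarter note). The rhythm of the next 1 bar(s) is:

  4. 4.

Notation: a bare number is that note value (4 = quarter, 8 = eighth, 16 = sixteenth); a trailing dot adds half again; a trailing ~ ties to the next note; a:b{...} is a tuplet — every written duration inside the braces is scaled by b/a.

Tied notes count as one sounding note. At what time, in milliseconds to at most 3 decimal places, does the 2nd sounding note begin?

note 2 onset = 3/2b = 737.705ms

1. 0.0ms @ 0 + 737.705ms (3/2)
2. 737.705ms @ 3/2 + 737.705ms (3/2)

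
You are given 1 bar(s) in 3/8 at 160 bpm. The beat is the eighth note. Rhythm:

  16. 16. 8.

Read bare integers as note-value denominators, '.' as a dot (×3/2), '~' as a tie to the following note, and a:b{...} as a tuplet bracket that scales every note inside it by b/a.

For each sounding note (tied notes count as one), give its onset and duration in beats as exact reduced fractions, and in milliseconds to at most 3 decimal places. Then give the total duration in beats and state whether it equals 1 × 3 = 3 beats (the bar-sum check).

1) 0.0ms=0b +281.25ms=3/4b
2) 281.25ms=3/4b +281.25ms=3/4b
3) 562.5ms=3/2b +562.5ms=3/2b
Σ=3b of 3 (160bpm 3/8) — PASS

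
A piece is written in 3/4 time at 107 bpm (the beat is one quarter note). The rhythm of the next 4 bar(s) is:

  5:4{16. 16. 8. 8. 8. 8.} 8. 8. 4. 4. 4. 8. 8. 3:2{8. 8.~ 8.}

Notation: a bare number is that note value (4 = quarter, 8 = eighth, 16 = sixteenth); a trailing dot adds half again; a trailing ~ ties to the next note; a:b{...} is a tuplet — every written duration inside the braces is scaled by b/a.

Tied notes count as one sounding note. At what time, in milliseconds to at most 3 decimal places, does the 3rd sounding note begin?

1. 0.0ms @ 0 + 168.224ms (3/10)
2. 168.224ms @ 3/10 + 168.224ms (3/10)
3. 336.449ms @ 3/5 + 336.449ms (3/5)
4. 672.897ms @ 6/5 + 336.449ms (3/5)
5. 1009.346ms @ 9/5 + 336.449ms (3/5)
6. 1345.794ms @ 12/5 + 336.449ms (3/5)
7. 1682.243ms @ 3 + 420.561ms (3/4)
8. 2102.804ms @ 15/4 + 420.561ms (3/4)
9. 2523.364ms @ 9/2 + 841.121ms (3/2)
10. 3364.486ms @ 6 + 841.121ms (3/2)
11. 4205.607ms @ 15/2 + 841.121ms (3/2)
12. 5046.729ms @ 9 + 420.561ms (3/4)
13. 5467.29ms @ 39/4 + 420.561ms (3/4)
14. 5887.85ms @ 21/2 + 280.374ms (1/2)
15. 6168.224ms @ 11 + 560.748ms (1)

note 3 onset = 3/5b = 336.449ms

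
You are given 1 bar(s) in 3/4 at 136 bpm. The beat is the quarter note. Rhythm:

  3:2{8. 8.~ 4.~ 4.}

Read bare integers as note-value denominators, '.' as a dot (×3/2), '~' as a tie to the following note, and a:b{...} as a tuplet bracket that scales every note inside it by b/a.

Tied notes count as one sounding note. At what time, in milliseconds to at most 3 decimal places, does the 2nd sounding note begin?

1. 0.0ms @ 0 + 220.588ms (1/2)
2. 220.588ms @ 1/2 + 1102.941ms (5/2)

note 2 onset = 1/2b = 220.588ms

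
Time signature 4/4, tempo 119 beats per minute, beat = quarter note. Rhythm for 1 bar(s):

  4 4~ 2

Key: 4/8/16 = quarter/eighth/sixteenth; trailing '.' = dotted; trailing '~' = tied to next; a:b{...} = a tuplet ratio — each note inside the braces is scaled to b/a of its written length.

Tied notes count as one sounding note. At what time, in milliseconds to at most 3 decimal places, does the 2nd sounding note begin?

1. 0.0ms @ 0 + 504.202ms (1)
2. 504.202ms @ 1 + 1512.605ms (3)

note 2 onset = 1b = 504.202ms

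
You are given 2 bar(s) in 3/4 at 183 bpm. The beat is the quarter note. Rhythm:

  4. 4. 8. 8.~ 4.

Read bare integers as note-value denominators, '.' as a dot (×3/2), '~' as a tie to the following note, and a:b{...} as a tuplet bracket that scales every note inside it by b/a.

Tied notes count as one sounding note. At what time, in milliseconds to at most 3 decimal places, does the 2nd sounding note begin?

1. 0.0ms @ 0 + 491.803ms (3/2)
2. 491.803ms @ 3/2 + 491.803ms (3/2)
3. 983.607ms @ 3 + 245.902ms (3/4)
4. 1229.508ms @ 15/4 + 737.705ms (9/4)

note 2 onset = 3/2b = 491.803ms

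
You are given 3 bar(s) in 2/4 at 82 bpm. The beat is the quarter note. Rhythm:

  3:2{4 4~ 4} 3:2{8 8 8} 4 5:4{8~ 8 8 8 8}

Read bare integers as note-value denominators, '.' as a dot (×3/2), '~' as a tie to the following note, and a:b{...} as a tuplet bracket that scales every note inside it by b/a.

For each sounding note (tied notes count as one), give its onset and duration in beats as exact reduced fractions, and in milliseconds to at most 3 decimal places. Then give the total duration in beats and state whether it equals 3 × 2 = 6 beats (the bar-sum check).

1) 0.0ms=0b +487.805ms=2/3b
2) 487.805ms=2/3b +975.61ms=4/3b
3) 1463.415ms=2b +243.902ms=1/3b
4) 1707.317ms=7/3b +243.902ms=1/3b
5) 1951.22ms=8/3b +243.902ms=1/3b
6) 2195.122ms=3b +731.707ms=1b
7) 2926.829ms=4b +585.366ms=4/5b
8) 3512.195ms=24/5b +292.683ms=2/5b
9) 3804.878ms=26/5b +292.683ms=2/5b
10) 4097.561ms=28/5b +292.683ms=2/5b
Σ=6b of 6 (82bpm 2/4) — PASS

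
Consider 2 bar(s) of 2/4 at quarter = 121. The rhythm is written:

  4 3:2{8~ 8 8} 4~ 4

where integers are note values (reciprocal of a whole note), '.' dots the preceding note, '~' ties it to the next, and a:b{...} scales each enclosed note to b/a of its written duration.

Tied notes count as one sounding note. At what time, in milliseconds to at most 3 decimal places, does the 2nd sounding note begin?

note 2 onset = 1b = 495.868ms

1. 0.0ms @ 0 + 495.868ms (1)
2. 495.868ms @ 1 + 330.579ms (2/3)
3. 826.446ms @ 5/3 + 165.289ms (1/3)
4. 991.736ms @ 2 + 991.736ms (2)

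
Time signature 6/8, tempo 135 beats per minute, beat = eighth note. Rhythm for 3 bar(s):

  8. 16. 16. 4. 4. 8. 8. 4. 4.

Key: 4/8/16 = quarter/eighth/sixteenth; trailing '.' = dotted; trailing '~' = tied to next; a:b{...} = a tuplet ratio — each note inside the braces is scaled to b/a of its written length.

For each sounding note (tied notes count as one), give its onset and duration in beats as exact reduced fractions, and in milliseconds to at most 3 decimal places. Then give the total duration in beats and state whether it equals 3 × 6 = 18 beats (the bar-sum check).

1) 0.0ms=0b +666.667ms=3/2b
2) 666.667ms=3/2b +333.333ms=3/4b
3) 1000.0ms=9/4b +333.333ms=3/4b
4) 1333.333ms=3b +1333.333ms=3b
5) 2666.667ms=6b +1333.333ms=3b
6) 4000.0ms=9b +666.667ms=3/2b
7) 4666.667ms=21/2b +666.667ms=3/2b
8) 5333.333ms=12b +1333.333ms=3b
9) 6666.667ms=15b +1333.333ms=3b
Σ=18b of 18 (135bpm 6/8) — PASS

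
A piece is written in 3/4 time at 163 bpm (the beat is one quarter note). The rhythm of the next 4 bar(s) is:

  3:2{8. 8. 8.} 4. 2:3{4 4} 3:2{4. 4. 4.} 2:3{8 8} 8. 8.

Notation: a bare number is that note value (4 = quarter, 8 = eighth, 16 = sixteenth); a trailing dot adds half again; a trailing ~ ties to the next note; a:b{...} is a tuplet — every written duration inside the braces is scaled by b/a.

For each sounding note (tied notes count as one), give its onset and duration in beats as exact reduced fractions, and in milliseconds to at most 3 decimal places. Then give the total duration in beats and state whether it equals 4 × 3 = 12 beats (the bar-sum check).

1) 0.0ms=0b +184.049ms=1/2b
2) 184.049ms=1/2b +184.049ms=1/2b
3) 368.098ms=1b +184.049ms=1/2b
4) 552.147ms=3/2b +552.147ms=3/2b
5) 1104.294ms=3b +552.147ms=3/2b
6) 1656.442ms=9/2b +552.147ms=3/2b
7) 2208.589ms=6b +368.098ms=1b
8) 2576.687ms=7b +368.098ms=1b
9) 2944.785ms=8b +368.098ms=1b
10) 3312.883ms=9b +276.074ms=3/4b
11) 3588.957ms=39/4b +276.074ms=3/4b
12) 3865.031ms=21/2b +276.074ms=3/4b
13) 4141.104ms=45/4b +276.074ms=3/4b
Σ=12b of 12 (163bpm 3/4) — PASS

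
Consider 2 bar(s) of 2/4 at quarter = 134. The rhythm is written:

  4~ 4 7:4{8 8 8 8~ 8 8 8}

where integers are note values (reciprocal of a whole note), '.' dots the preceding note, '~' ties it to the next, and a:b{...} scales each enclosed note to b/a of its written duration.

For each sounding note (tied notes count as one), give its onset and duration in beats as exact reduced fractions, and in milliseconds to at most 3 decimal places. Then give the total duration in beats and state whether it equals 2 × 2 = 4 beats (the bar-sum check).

1) 0.0ms=0b +895.522ms=2b
2) 895.522ms=2b +127.932ms=2/7b
3) 1023.454ms=16/7b +127.932ms=2/7b
4) 1151.386ms=18/7b +127.932ms=2/7b
5) 1279.318ms=20/7b +255.864ms=4/7b
6) 1535.181ms=24/7b +127.932ms=2/7b
7) 1663.113ms=26/7b +127.932ms=2/7b
Σ=4b of 4 (134bpm 2/4) — PASS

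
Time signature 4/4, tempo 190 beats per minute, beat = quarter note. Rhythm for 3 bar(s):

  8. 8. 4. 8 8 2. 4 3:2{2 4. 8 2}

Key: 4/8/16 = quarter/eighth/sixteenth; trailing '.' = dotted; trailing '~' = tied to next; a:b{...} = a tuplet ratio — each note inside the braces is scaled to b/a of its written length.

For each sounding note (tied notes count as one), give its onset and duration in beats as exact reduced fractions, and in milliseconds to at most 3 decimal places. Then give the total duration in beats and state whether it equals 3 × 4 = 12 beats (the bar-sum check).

1) 0.0ms=0b +236.842ms=3/4b
2) 236.842ms=3/4b +236.842ms=3/4b
3) 473.684ms=3/2b +473.684ms=3/2b
4) 947.368ms=3b +157.895ms=1/2b
5) 1105.263ms=7/2b +157.895ms=1/2b
6) 1263.158ms=4b +947.368ms=3b
7) 2210.526ms=7b +315.789ms=1b
8) 2526.316ms=8b +421.053ms=4/3b
9) 2947.368ms=28/3b +315.789ms=1b
10) 3263.158ms=31/3b +105.263ms=1/3b
11) 3368.421ms=32/3b +421.053ms=4/3b
Σ=12b of 12 (190bpm 4/4) — PASS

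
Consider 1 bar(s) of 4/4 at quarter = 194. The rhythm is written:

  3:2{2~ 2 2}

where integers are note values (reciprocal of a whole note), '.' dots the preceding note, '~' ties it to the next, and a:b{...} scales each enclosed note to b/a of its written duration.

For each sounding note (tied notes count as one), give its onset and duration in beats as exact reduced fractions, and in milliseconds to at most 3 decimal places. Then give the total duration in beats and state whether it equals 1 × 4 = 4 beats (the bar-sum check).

1) 0.0ms=0b +824.742ms=8/3b
2) 824.742ms=8/3b +412.371ms=4/3b
Σ=4b of 4 (194bpm 4/4) — PASS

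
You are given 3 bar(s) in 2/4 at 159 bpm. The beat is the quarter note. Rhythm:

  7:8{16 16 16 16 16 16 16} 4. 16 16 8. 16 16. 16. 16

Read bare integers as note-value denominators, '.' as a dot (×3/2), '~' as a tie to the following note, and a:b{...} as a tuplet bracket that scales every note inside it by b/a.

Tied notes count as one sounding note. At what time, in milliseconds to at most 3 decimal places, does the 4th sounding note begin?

1. 0.0ms @ 0 + 107.817ms (2/7)
2. 107.817ms @ 2/7 + 107.817ms (2/7)
3. 215.633ms @ 4/7 + 107.817ms (2/7)
4. 323.45ms @ 6/7 + 107.817ms (2/7)
5. 431.267ms @ 8/7 + 107.817ms (2/7)
6. 539.084ms @ 10/7 + 107.817ms (2/7)
7. 646.9ms @ 12/7 + 107.817ms (2/7)
8. 754.717ms @ 2 + 566.038ms (3/2)
9. 1320.755ms @ 7/2 + 94.34ms (1/4)
10. 1415.094ms @ 15/4 + 94.34ms (1/4)
11. 1509.434ms @ 4 + 283.019ms (3/4)
12. 1792.453ms @ 19/4 + 94.34ms (1/4)
13. 1886.792ms @ 5 + 141.509ms (3/8)
14. 2028.302ms @ 43/8 + 141.509ms (3/8)
15. 2169.811ms @ 23/4 + 94.34ms (1/4)

note 4 onset = 6/7b = 323.45ms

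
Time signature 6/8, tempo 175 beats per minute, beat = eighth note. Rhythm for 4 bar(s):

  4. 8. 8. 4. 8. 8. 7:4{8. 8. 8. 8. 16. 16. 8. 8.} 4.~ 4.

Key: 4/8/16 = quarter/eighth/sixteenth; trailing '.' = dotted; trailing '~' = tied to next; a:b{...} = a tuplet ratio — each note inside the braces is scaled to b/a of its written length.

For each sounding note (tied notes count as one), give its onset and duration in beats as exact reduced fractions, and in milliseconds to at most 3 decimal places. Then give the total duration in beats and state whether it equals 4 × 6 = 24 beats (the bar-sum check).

1) 0.0ms=0b +1028.571ms=3b
2) 1028.571ms=3b +514.286ms=3/2b
3) 1542.857ms=9/2b +514.286ms=3/2b
4) 2057.143ms=6b +1028.571ms=3b
5) 3085.714ms=9b +514.286ms=3/2b
6) 3600.0ms=21/2b +514.286ms=3/2b
7) 4114.286ms=12b +293.878ms=6/7b
8) 4408.163ms=90/7b +293.878ms=6/7b
9) 4702.041ms=96/7b +293.878ms=6/7b
10) 4995.918ms=102/7b +293.878ms=6/7b
11) 5289.796ms=108/7b +146.939ms=3/7b
12) 5436.735ms=111/7b +146.939ms=3/7b
13) 5583.673ms=114/7b +293.878ms=6/7b
14) 5877.551ms=120/7b +293.878ms=6/7b
15) 6171.429ms=18b +2057.143ms=6b
Σ=24b of 24 (175bpm 6/8) — PASS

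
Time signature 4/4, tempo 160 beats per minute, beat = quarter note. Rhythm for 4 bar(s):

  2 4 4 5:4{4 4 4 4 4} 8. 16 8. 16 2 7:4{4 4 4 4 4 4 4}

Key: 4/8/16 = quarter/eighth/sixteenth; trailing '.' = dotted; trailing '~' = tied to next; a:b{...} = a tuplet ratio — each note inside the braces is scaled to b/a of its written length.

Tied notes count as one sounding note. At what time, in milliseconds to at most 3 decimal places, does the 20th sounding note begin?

note 20 onset = 108/7b = 5785.714ms

1. 0.0ms @ 0 + 750.0ms (2)
2. 750.0ms @ 2 + 375.0ms (1)
3. 1125.0ms @ 3 + 375.0ms (1)
4. 1500.0ms @ 4 + 300.0ms (4/5)
5. 1800.0ms @ 24/5 + 300.0ms (4/5)
6. 2100.0ms @ 28/5 + 300.0ms (4/5)
7. 2400.0ms @ 32/5 + 300.0ms (4/5)
8. 2700.0ms @ 36/5 + 300.0ms (4/5)
9. 3000.0ms @ 8 + 281.25ms (3/4)
10. 3281.25ms @ 35/4 + 93.75ms (1/4)
11. 3375.0ms @ 9 + 281.25ms (3/4)
12. 3656.25ms @ 39/4 + 93.75ms (1/4)
13. 3750.0ms @ 10 + 750.0ms (2)
14. 4500.0ms @ 12 + 214.286ms (4/7)
15. 4714.286ms @ 88/7 + 214.286ms (4/7)
16. 4928.571ms @ 92/7 + 214.286ms (4/7)
17. 5142.857ms @ 96/7 + 214.286ms (4/7)
18. 5357.143ms @ 100/7 + 214.286ms (4/7)
19. 5571.429ms @ 104/7 + 214.286ms (4/7)
20. 5785.714ms @ 108/7 + 214.286ms (4/7)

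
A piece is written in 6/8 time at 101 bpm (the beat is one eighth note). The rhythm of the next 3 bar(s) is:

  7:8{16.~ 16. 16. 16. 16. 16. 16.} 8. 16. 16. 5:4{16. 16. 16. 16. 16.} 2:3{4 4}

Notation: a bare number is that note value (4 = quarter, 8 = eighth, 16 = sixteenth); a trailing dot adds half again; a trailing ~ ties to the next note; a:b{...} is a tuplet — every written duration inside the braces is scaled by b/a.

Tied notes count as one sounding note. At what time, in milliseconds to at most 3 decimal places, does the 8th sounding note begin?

note 8 onset = 15/2b = 4455.446ms

1. 0.0ms @ 0 + 1018.388ms (12/7)
2. 1018.388ms @ 12/7 + 509.194ms (6/7)
3. 1527.581ms @ 18/7 + 509.194ms (6/7)
4. 2036.775ms @ 24/7 + 509.194ms (6/7)
5. 2545.969ms @ 30/7 + 509.194ms (6/7)
6. 3055.163ms @ 36/7 + 509.194ms (6/7)
7. 3564.356ms @ 6 + 891.089ms (3/2)
8. 4455.446ms @ 15/2 + 445.545ms (3/4)
9. 4900.99ms @ 33/4 + 445.545ms (3/4)
10. 5346.535ms @ 9 + 356.436ms (3/5)
11. 5702.97ms @ 48/5 + 356.436ms (3/5)
12. 6059.406ms @ 51/5 + 356.436ms (3/5)
13. 6415.842ms @ 54/5 + 356.436ms (3/5)
14. 6772.277ms @ 57/5 + 356.436ms (3/5)
15. 7128.713ms @ 12 + 1782.178ms (3)
16. 8910.891ms @ 15 + 1782.178ms (3)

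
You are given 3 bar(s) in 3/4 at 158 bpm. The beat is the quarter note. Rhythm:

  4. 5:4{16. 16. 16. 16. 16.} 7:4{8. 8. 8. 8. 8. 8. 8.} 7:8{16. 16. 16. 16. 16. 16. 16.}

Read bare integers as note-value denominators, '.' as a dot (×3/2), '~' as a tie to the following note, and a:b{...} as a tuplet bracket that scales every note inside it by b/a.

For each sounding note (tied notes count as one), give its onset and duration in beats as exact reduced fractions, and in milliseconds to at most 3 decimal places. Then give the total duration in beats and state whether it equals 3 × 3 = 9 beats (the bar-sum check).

1) 0.0ms=0b +569.62ms=3/2b
2) 569.62ms=3/2b +113.924ms=3/10b
3) 683.544ms=9/5b +113.924ms=3/10b
4) 797.468ms=21/10b +113.924ms=3/10b
5) 911.392ms=12/5b +113.924ms=3/10b
6) 1025.316ms=27/10b +113.924ms=3/10b
7) 1139.241ms=3b +162.749ms=3/7b
8) 1301.989ms=24/7b +162.749ms=3/7b
9) 1464.738ms=27/7b +162.749ms=3/7b
10) 1627.486ms=30/7b +162.749ms=3/7b
11) 1790.235ms=33/7b +162.749ms=3/7b
12) 1952.984ms=36/7b +162.749ms=3/7b
13) 2115.732ms=39/7b +162.749ms=3/7b
14) 2278.481ms=6b +162.749ms=3/7b
15) 2441.23ms=45/7b +162.749ms=3/7b
16) 2603.978ms=48/7b +162.749ms=3/7b
17) 2766.727ms=51/7b +162.749ms=3/7b
18) 2929.476ms=54/7b +162.749ms=3/7b
19) 3092.224ms=57/7b +162.749ms=3/7b
20) 3254.973ms=60/7b +162.749ms=3/7b
Σ=9b of 9 (158bpm 3/4) — PASS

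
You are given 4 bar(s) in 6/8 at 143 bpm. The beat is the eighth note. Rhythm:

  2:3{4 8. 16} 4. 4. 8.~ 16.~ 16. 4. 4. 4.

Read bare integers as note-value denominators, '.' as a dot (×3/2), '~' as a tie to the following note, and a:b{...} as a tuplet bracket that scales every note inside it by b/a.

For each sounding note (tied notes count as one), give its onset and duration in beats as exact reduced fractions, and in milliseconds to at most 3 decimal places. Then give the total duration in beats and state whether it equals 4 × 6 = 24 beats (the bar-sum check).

1) 0.0ms=0b +1258.741ms=3b
2) 1258.741ms=3b +944.056ms=9/4b
3) 2202.797ms=21/4b +314.685ms=3/4b
4) 2517.483ms=6b +1258.741ms=3b
5) 3776.224ms=9b +1258.741ms=3b
6) 5034.965ms=12b +1258.741ms=3b
7) 6293.706ms=15b +1258.741ms=3b
8) 7552.448ms=18b +1258.741ms=3b
9) 8811.189ms=21b +1258.741ms=3b
Σ=24b of 24 (143bpm 6/8) — PASS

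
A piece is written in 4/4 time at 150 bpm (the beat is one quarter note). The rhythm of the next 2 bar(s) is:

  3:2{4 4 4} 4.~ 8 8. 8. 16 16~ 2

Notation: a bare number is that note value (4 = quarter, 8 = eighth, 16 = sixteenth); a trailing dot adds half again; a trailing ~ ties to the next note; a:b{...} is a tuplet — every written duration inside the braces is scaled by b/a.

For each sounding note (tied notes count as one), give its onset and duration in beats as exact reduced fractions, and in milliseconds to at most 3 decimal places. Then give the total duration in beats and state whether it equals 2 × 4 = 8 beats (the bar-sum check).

1) 0.0ms=0b +266.667ms=2/3b
2) 266.667ms=2/3b +266.667ms=2/3b
3) 533.333ms=4/3b +266.667ms=2/3b
4) 800.0ms=2b +800.0ms=2b
5) 1600.0ms=4b +300.0ms=3/4b
6) 1900.0ms=19/4b +300.0ms=3/4b
7) 2200.0ms=11/2b +100.0ms=1/4b
8) 2300.0ms=23/4b +900.0ms=9/4b
Σ=8b of 8 (150bpm 4/4) — PASS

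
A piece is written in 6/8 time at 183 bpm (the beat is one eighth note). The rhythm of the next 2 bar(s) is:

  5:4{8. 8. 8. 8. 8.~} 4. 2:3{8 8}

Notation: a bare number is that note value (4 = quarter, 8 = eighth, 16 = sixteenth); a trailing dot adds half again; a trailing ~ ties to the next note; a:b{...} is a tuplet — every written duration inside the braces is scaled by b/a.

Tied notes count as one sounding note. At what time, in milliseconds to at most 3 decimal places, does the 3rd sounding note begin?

note 3 onset = 12/5b = 786.885ms

1. 0.0ms @ 0 + 393.443ms (6/5)
2. 393.443ms @ 6/5 + 393.443ms (6/5)
3. 786.885ms @ 12/5 + 393.443ms (6/5)
4. 1180.328ms @ 18/5 + 393.443ms (6/5)
5. 1573.77ms @ 24/5 + 1377.049ms (21/5)
6. 2950.82ms @ 9 + 491.803ms (3/2)
7. 3442.623ms @ 21/2 + 491.803ms (3/2)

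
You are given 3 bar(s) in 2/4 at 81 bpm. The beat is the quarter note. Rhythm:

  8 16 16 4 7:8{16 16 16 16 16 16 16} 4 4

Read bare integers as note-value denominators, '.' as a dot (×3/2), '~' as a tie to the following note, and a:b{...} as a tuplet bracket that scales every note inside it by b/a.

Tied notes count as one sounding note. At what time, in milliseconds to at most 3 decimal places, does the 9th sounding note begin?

1. 0.0ms @ 0 + 370.37ms (1/2)
2. 370.37ms @ 1/2 + 185.185ms (1/4)
3. 555.556ms @ 3/4 + 185.185ms (1/4)
4. 740.741ms @ 1 + 740.741ms (1)
5. 1481.481ms @ 2 + 211.64ms (2/7)
6. 1693.122ms @ 16/7 + 211.64ms (2/7)
7. 1904.762ms @ 18/7 + 211.64ms (2/7)
8. 2116.402ms @ 20/7 + 211.64ms (2/7)
9. 2328.042ms @ 22/7 + 211.64ms (2/7)
10. 2539.683ms @ 24/7 + 211.64ms (2/7)
11. 2751.323ms @ 26/7 + 211.64ms (2/7)
12. 2962.963ms @ 4 + 740.741ms (1)
13. 3703.704ms @ 5 + 740.741ms (1)

note 9 onset = 22/7b = 2328.042ms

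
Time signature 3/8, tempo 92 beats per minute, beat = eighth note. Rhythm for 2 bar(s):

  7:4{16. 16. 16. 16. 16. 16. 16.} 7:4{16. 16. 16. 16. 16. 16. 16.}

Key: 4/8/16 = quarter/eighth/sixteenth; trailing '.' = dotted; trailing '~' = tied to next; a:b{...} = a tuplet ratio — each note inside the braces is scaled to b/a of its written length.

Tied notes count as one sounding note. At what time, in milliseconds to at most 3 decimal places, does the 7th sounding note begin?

1. 0.0ms @ 0 + 279.503ms (3/7)
2. 279.503ms @ 3/7 + 279.503ms (3/7)
3. 559.006ms @ 6/7 + 279.503ms (3/7)
4. 838.509ms @ 9/7 + 279.503ms (3/7)
5. 1118.012ms @ 12/7 + 279.503ms (3/7)
6. 1397.516ms @ 15/7 + 279.503ms (3/7)
7. 1677.019ms @ 18/7 + 279.503ms (3/7)
8. 1956.522ms @ 3 + 279.503ms (3/7)
9. 2236.025ms @ 24/7 + 279.503ms (3/7)
10. 2515.528ms @ 27/7 + 279.503ms (3/7)
11. 2795.031ms @ 30/7 + 279.503ms (3/7)
12. 3074.534ms @ 33/7 + 279.503ms (3/7)
13. 3354.037ms @ 36/7 + 279.503ms (3/7)
14. 3633.54ms @ 39/7 + 279.503ms (3/7)

note 7 onset = 18/7b = 1677.019ms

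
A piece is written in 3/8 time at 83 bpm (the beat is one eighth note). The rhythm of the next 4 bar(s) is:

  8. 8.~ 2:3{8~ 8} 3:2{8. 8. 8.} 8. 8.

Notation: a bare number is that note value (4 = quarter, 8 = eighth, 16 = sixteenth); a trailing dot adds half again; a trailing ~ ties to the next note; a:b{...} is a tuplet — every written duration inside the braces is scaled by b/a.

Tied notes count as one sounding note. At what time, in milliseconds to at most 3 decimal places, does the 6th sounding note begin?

note 6 onset = 9b = 6506.024ms

1. 0.0ms @ 0 + 1084.337ms (3/2)
2. 1084.337ms @ 3/2 + 3253.012ms (9/2)
3. 4337.349ms @ 6 + 722.892ms (1)
4. 5060.241ms @ 7 + 722.892ms (1)
5. 5783.133ms @ 8 + 722.892ms (1)
6. 6506.024ms @ 9 + 1084.337ms (3/2)
7. 7590.361ms @ 21/2 + 1084.337ms (3/2)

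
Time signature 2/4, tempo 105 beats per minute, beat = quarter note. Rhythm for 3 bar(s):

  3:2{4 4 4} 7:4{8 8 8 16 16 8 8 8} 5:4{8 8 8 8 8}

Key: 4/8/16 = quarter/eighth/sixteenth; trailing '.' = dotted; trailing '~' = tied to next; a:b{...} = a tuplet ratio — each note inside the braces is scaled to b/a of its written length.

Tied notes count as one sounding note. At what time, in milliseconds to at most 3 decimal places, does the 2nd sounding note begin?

note 2 onset = 2/3b = 380.952ms

1. 0.0ms @ 0 + 380.952ms (2/3)
2. 380.952ms @ 2/3 + 380.952ms (2/3)
3. 761.905ms @ 4/3 + 380.952ms (2/3)
4. 1142.857ms @ 2 + 163.265ms (2/7)
5. 1306.122ms @ 16/7 + 163.265ms (2/7)
6. 1469.388ms @ 18/7 + 163.265ms (2/7)
7. 1632.653ms @ 20/7 + 81.633ms (1/7)
8. 1714.286ms @ 3 + 81.633ms (1/7)
9. 1795.918ms @ 22/7 + 163.265ms (2/7)
10. 1959.184ms @ 24/7 + 163.265ms (2/7)
11. 2122.449ms @ 26/7 + 163.265ms (2/7)
12. 2285.714ms @ 4 + 228.571ms (2/5)
13. 2514.286ms @ 22/5 + 228.571ms (2/5)
14. 2742.857ms @ 24/5 + 228.571ms (2/5)
15. 2971.429ms @ 26/5 + 228.571ms (2/5)
16. 3200.0ms @ 28/5 + 228.571ms (2/5)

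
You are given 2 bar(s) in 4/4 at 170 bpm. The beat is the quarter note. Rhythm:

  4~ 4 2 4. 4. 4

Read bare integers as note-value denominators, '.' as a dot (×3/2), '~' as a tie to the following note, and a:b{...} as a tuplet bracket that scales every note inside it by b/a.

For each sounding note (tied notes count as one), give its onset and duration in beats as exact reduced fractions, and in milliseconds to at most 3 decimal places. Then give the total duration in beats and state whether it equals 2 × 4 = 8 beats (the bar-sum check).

1) 0.0ms=0b +705.882ms=2b
2) 705.882ms=2b +705.882ms=2b
3) 1411.765ms=4b +529.412ms=3/2b
4) 1941.176ms=11/2b +529.412ms=3/2b
5) 2470.588ms=7b +352.941ms=1b
Σ=8b of 8 (170bpm 4/4) — PASS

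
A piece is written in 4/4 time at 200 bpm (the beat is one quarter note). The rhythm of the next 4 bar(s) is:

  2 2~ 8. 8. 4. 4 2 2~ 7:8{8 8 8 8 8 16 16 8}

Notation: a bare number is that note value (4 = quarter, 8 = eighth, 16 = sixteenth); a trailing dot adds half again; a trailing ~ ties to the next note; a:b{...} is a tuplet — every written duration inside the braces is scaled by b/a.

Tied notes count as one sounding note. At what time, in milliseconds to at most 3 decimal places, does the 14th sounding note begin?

note 14 onset = 108/7b = 4628.571ms

1. 0.0ms @ 0 + 600.0ms (2)
2. 600.0ms @ 2 + 825.0ms (11/4)
3. 1425.0ms @ 19/4 + 225.0ms (3/4)
4. 1650.0ms @ 11/2 + 450.0ms (3/2)
5. 2100.0ms @ 7 + 300.0ms (1)
6. 2400.0ms @ 8 + 600.0ms (2)
7. 3000.0ms @ 10 + 771.429ms (18/7)
8. 3771.429ms @ 88/7 + 171.429ms (4/7)
9. 3942.857ms @ 92/7 + 171.429ms (4/7)
10. 4114.286ms @ 96/7 + 171.429ms (4/7)
11. 4285.714ms @ 100/7 + 171.429ms (4/7)
12. 4457.143ms @ 104/7 + 85.714ms (2/7)
13. 4542.857ms @ 106/7 + 85.714ms (2/7)
14. 4628.571ms @ 108/7 + 171.429ms (4/7)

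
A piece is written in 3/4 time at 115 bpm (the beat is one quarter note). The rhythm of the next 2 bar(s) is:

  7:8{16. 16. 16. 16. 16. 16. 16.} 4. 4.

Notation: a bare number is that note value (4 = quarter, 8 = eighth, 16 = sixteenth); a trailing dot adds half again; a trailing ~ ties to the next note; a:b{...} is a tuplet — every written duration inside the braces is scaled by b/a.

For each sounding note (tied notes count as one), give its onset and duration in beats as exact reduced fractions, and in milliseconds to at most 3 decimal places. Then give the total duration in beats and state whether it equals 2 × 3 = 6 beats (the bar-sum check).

1) 0.0ms=0b +223.602ms=3/7b
2) 223.602ms=3/7b +223.602ms=3/7b
3) 447.205ms=6/7b +223.602ms=3/7b
4) 670.807ms=9/7b +223.602ms=3/7b
5) 894.41ms=12/7b +223.602ms=3/7b
6) 1118.012ms=15/7b +223.602ms=3/7b
7) 1341.615ms=18/7b +223.602ms=3/7b
8) 1565.217ms=3b +782.609ms=3/2b
9) 2347.826ms=9/2b +782.609ms=3/2b
Σ=6b of 6 (115bpm 3/4) — PASS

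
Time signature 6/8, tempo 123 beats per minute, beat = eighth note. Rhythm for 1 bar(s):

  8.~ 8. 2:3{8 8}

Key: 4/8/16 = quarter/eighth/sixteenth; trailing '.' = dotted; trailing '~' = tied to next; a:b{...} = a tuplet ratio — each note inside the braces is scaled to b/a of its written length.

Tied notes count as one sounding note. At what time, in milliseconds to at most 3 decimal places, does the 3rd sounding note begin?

note 3 onset = 9/2b = 2195.122ms

1. 0.0ms @ 0 + 1463.415ms (3)
2. 1463.415ms @ 3 + 731.707ms (3/2)
3. 2195.122ms @ 9/2 + 731.707ms (3/2)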